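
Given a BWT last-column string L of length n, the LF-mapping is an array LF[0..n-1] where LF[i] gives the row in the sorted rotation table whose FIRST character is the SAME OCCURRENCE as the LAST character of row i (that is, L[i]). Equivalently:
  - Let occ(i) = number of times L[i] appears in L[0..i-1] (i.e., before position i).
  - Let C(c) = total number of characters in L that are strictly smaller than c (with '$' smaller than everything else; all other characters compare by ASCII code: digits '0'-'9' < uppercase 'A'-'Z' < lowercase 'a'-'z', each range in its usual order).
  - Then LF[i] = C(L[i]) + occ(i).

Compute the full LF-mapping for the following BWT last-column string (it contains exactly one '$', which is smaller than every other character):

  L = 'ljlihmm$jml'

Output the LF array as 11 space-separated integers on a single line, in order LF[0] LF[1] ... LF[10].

Answer: 5 3 6 2 1 8 9 0 4 10 7

Derivation:
Char counts: '$':1, 'h':1, 'i':1, 'j':2, 'l':3, 'm':3
C (first-col start): C('$')=0, C('h')=1, C('i')=2, C('j')=3, C('l')=5, C('m')=8
L[0]='l': occ=0, LF[0]=C('l')+0=5+0=5
L[1]='j': occ=0, LF[1]=C('j')+0=3+0=3
L[2]='l': occ=1, LF[2]=C('l')+1=5+1=6
L[3]='i': occ=0, LF[3]=C('i')+0=2+0=2
L[4]='h': occ=0, LF[4]=C('h')+0=1+0=1
L[5]='m': occ=0, LF[5]=C('m')+0=8+0=8
L[6]='m': occ=1, LF[6]=C('m')+1=8+1=9
L[7]='$': occ=0, LF[7]=C('$')+0=0+0=0
L[8]='j': occ=1, LF[8]=C('j')+1=3+1=4
L[9]='m': occ=2, LF[9]=C('m')+2=8+2=10
L[10]='l': occ=2, LF[10]=C('l')+2=5+2=7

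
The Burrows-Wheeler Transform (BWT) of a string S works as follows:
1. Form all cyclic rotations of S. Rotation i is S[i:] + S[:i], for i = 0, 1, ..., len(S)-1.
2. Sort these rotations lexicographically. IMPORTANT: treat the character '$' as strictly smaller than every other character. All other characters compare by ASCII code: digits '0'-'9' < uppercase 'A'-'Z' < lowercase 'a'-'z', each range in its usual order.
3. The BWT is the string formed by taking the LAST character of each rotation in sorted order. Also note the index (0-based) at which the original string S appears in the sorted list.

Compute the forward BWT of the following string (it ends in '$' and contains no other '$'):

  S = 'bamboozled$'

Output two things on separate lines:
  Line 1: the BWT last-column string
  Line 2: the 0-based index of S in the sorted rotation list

All 11 rotations (rotation i = S[i:]+S[:i]):
  rot[0] = bamboozled$
  rot[1] = amboozled$b
  rot[2] = mboozled$ba
  rot[3] = boozled$bam
  rot[4] = oozled$bamb
  rot[5] = ozled$bambo
  rot[6] = zled$bamboo
  rot[7] = led$bambooz
  rot[8] = ed$bamboozl
  rot[9] = d$bamboozle
  rot[10] = $bamboozled
Sorted (with $ < everything):
  sorted[0] = $bamboozled  (last char: 'd')
  sorted[1] = amboozled$b  (last char: 'b')
  sorted[2] = bamboozled$  (last char: '$')
  sorted[3] = boozled$bam  (last char: 'm')
  sorted[4] = d$bamboozle  (last char: 'e')
  sorted[5] = ed$bamboozl  (last char: 'l')
  sorted[6] = led$bambooz  (last char: 'z')
  sorted[7] = mboozled$ba  (last char: 'a')
  sorted[8] = oozled$bamb  (last char: 'b')
  sorted[9] = ozled$bambo  (last char: 'o')
  sorted[10] = zled$bamboo  (last char: 'o')
Last column: db$melzaboo
Original string S is at sorted index 2

Answer: db$melzaboo
2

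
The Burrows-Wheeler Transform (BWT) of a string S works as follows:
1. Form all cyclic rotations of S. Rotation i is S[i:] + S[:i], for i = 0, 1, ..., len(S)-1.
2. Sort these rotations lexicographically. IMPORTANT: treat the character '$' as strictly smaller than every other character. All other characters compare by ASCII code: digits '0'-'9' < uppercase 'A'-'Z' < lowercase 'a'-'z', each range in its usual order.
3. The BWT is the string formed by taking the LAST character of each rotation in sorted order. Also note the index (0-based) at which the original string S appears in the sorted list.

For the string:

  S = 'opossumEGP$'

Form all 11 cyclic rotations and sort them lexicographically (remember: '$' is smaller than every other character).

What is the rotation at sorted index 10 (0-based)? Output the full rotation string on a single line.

Answer: umEGP$oposs

Derivation:
All 11 rotations (rotation i = S[i:]+S[:i]):
  rot[0] = opossumEGP$
  rot[1] = possumEGP$o
  rot[2] = ossumEGP$op
  rot[3] = ssumEGP$opo
  rot[4] = sumEGP$opos
  rot[5] = umEGP$oposs
  rot[6] = mEGP$opossu
  rot[7] = EGP$opossum
  rot[8] = GP$opossumE
  rot[9] = P$opossumEG
  rot[10] = $opossumEGP
Sorted (with $ < everything):
  sorted[0] = $opossumEGP
  sorted[1] = EGP$opossum
  sorted[2] = GP$opossumE
  sorted[3] = P$opossumEG
  sorted[4] = mEGP$opossu
  sorted[5] = opossumEGP$
  sorted[6] = ossumEGP$op
  sorted[7] = possumEGP$o
  sorted[8] = ssumEGP$opo
  sorted[9] = sumEGP$opos
  sorted[10] = umEGP$oposs
sorted[10] = umEGP$oposs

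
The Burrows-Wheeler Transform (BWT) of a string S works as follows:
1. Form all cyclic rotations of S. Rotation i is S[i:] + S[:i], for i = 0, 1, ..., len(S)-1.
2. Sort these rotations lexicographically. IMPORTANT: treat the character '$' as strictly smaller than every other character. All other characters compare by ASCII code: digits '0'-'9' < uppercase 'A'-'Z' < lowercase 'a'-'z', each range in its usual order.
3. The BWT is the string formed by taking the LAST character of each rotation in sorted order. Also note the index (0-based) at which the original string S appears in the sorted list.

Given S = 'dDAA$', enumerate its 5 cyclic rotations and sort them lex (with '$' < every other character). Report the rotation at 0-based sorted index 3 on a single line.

All 5 rotations (rotation i = S[i:]+S[:i]):
  rot[0] = dDAA$
  rot[1] = DAA$d
  rot[2] = AA$dD
  rot[3] = A$dDA
  rot[4] = $dDAA
Sorted (with $ < everything):
  sorted[0] = $dDAA
  sorted[1] = A$dDA
  sorted[2] = AA$dD
  sorted[3] = DAA$d
  sorted[4] = dDAA$
sorted[3] = DAA$d

Answer: DAA$d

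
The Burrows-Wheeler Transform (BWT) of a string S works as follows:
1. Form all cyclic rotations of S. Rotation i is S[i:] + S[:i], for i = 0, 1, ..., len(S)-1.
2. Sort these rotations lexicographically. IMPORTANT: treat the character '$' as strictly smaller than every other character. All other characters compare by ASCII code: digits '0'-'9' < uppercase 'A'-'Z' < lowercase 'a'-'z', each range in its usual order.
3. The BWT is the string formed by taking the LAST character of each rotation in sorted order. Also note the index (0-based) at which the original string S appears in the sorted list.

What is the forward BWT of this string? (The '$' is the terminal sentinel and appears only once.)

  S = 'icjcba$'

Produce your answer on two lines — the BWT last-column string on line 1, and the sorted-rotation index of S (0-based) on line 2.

All 7 rotations (rotation i = S[i:]+S[:i]):
  rot[0] = icjcba$
  rot[1] = cjcba$i
  rot[2] = jcba$ic
  rot[3] = cba$icj
  rot[4] = ba$icjc
  rot[5] = a$icjcb
  rot[6] = $icjcba
Sorted (with $ < everything):
  sorted[0] = $icjcba  (last char: 'a')
  sorted[1] = a$icjcb  (last char: 'b')
  sorted[2] = ba$icjc  (last char: 'c')
  sorted[3] = cba$icj  (last char: 'j')
  sorted[4] = cjcba$i  (last char: 'i')
  sorted[5] = icjcba$  (last char: '$')
  sorted[6] = jcba$ic  (last char: 'c')
Last column: abcji$c
Original string S is at sorted index 5

Answer: abcji$c
5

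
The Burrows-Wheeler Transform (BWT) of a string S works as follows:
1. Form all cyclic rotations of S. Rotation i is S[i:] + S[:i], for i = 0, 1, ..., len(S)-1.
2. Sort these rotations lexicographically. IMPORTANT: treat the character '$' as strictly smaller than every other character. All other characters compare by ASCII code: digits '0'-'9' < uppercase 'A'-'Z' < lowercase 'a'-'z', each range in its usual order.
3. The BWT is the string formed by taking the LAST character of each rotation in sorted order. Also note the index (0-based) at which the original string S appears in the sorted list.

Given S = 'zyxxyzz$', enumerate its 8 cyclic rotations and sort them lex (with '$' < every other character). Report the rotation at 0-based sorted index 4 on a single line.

All 8 rotations (rotation i = S[i:]+S[:i]):
  rot[0] = zyxxyzz$
  rot[1] = yxxyzz$z
  rot[2] = xxyzz$zy
  rot[3] = xyzz$zyx
  rot[4] = yzz$zyxx
  rot[5] = zz$zyxxy
  rot[6] = z$zyxxyz
  rot[7] = $zyxxyzz
Sorted (with $ < everything):
  sorted[0] = $zyxxyzz
  sorted[1] = xxyzz$zy
  sorted[2] = xyzz$zyx
  sorted[3] = yxxyzz$z
  sorted[4] = yzz$zyxx
  sorted[5] = z$zyxxyz
  sorted[6] = zyxxyzz$
  sorted[7] = zz$zyxxy
sorted[4] = yzz$zyxx

Answer: yzz$zyxx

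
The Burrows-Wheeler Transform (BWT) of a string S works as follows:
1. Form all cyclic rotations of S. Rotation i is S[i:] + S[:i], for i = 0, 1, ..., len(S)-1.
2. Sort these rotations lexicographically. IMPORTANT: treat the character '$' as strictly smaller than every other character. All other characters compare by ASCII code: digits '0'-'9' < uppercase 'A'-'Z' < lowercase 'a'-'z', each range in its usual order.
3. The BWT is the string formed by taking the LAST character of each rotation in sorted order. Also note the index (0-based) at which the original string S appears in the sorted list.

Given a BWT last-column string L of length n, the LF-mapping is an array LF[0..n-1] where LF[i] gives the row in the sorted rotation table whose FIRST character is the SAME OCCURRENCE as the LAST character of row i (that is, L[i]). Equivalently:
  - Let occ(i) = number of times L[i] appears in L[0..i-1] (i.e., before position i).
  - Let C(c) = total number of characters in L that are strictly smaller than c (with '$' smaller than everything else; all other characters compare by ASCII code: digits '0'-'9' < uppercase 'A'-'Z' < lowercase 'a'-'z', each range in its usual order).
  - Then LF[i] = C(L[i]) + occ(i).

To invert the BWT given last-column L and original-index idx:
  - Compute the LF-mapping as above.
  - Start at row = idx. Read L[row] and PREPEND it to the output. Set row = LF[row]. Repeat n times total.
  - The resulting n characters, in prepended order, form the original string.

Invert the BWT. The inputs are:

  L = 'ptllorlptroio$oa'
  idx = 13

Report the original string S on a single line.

Answer: rotatorlollipop$

Derivation:
LF mapping: 10 14 3 4 6 12 5 11 15 13 7 2 8 0 9 1
Walk LF starting at row 13, prepending L[row]:
  step 1: row=13, L[13]='$', prepend. Next row=LF[13]=0
  step 2: row=0, L[0]='p', prepend. Next row=LF[0]=10
  step 3: row=10, L[10]='o', prepend. Next row=LF[10]=7
  step 4: row=7, L[7]='p', prepend. Next row=LF[7]=11
  step 5: row=11, L[11]='i', prepend. Next row=LF[11]=2
  step 6: row=2, L[2]='l', prepend. Next row=LF[2]=3
  step 7: row=3, L[3]='l', prepend. Next row=LF[3]=4
  step 8: row=4, L[4]='o', prepend. Next row=LF[4]=6
  step 9: row=6, L[6]='l', prepend. Next row=LF[6]=5
  step 10: row=5, L[5]='r', prepend. Next row=LF[5]=12
  step 11: row=12, L[12]='o', prepend. Next row=LF[12]=8
  step 12: row=8, L[8]='t', prepend. Next row=LF[8]=15
  step 13: row=15, L[15]='a', prepend. Next row=LF[15]=1
  step 14: row=1, L[1]='t', prepend. Next row=LF[1]=14
  step 15: row=14, L[14]='o', prepend. Next row=LF[14]=9
  step 16: row=9, L[9]='r', prepend. Next row=LF[9]=13
Reversed output: rotatorlollipop$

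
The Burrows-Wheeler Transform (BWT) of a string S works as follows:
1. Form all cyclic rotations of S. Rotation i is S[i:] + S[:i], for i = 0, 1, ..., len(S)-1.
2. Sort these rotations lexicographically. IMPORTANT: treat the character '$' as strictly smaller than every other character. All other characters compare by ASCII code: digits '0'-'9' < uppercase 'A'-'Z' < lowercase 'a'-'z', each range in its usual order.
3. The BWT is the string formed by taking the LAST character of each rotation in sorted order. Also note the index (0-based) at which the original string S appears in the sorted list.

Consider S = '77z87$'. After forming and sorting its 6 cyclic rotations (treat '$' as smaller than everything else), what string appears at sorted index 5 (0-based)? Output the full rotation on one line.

All 6 rotations (rotation i = S[i:]+S[:i]):
  rot[0] = 77z87$
  rot[1] = 7z87$7
  rot[2] = z87$77
  rot[3] = 87$77z
  rot[4] = 7$77z8
  rot[5] = $77z87
Sorted (with $ < everything):
  sorted[0] = $77z87
  sorted[1] = 7$77z8
  sorted[2] = 77z87$
  sorted[3] = 7z87$7
  sorted[4] = 87$77z
  sorted[5] = z87$77
sorted[5] = z87$77

Answer: z87$77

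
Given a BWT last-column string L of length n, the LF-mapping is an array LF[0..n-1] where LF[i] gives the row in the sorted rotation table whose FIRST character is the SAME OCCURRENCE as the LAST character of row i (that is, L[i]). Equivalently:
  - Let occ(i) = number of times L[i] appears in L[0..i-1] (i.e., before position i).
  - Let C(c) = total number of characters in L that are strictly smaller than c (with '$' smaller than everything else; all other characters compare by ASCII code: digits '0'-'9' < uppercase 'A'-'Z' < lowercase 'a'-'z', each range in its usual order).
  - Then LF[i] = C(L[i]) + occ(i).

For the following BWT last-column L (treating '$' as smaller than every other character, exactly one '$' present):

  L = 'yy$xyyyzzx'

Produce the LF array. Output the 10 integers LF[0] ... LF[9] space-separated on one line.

Answer: 3 4 0 1 5 6 7 8 9 2

Derivation:
Char counts: '$':1, 'x':2, 'y':5, 'z':2
C (first-col start): C('$')=0, C('x')=1, C('y')=3, C('z')=8
L[0]='y': occ=0, LF[0]=C('y')+0=3+0=3
L[1]='y': occ=1, LF[1]=C('y')+1=3+1=4
L[2]='$': occ=0, LF[2]=C('$')+0=0+0=0
L[3]='x': occ=0, LF[3]=C('x')+0=1+0=1
L[4]='y': occ=2, LF[4]=C('y')+2=3+2=5
L[5]='y': occ=3, LF[5]=C('y')+3=3+3=6
L[6]='y': occ=4, LF[6]=C('y')+4=3+4=7
L[7]='z': occ=0, LF[7]=C('z')+0=8+0=8
L[8]='z': occ=1, LF[8]=C('z')+1=8+1=9
L[9]='x': occ=1, LF[9]=C('x')+1=1+1=2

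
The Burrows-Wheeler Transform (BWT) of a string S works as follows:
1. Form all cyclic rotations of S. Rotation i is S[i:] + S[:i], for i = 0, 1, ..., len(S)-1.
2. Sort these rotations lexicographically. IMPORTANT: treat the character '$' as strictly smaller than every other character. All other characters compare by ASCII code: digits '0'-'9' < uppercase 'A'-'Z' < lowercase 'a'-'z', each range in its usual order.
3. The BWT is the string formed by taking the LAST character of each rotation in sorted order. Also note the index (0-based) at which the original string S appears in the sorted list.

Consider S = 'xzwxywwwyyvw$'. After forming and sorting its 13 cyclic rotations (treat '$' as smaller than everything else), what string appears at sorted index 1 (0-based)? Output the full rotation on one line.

Answer: vw$xzwxywwwyy

Derivation:
All 13 rotations (rotation i = S[i:]+S[:i]):
  rot[0] = xzwxywwwyyvw$
  rot[1] = zwxywwwyyvw$x
  rot[2] = wxywwwyyvw$xz
  rot[3] = xywwwyyvw$xzw
  rot[4] = ywwwyyvw$xzwx
  rot[5] = wwwyyvw$xzwxy
  rot[6] = wwyyvw$xzwxyw
  rot[7] = wyyvw$xzwxyww
  rot[8] = yyvw$xzwxywww
  rot[9] = yvw$xzwxywwwy
  rot[10] = vw$xzwxywwwyy
  rot[11] = w$xzwxywwwyyv
  rot[12] = $xzwxywwwyyvw
Sorted (with $ < everything):
  sorted[0] = $xzwxywwwyyvw
  sorted[1] = vw$xzwxywwwyy
  sorted[2] = w$xzwxywwwyyv
  sorted[3] = wwwyyvw$xzwxy
  sorted[4] = wwyyvw$xzwxyw
  sorted[5] = wxywwwyyvw$xz
  sorted[6] = wyyvw$xzwxyww
  sorted[7] = xywwwyyvw$xzw
  sorted[8] = xzwxywwwyyvw$
  sorted[9] = yvw$xzwxywwwy
  sorted[10] = ywwwyyvw$xzwx
  sorted[11] = yyvw$xzwxywww
  sorted[12] = zwxywwwyyvw$x
sorted[1] = vw$xzwxywwwyy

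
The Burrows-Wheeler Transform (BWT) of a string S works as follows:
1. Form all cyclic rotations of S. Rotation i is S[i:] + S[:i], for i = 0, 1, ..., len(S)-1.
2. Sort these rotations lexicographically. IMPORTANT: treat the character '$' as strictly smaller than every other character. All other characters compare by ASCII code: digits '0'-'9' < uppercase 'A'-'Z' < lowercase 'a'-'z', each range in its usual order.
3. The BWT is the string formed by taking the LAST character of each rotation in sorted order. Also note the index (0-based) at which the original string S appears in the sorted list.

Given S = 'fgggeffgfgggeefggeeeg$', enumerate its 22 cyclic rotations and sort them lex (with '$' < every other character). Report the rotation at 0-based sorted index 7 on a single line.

All 22 rotations (rotation i = S[i:]+S[:i]):
  rot[0] = fgggeffgfgggeefggeeeg$
  rot[1] = gggeffgfgggeefggeeeg$f
  rot[2] = ggeffgfgggeefggeeeg$fg
  rot[3] = geffgfgggeefggeeeg$fgg
  rot[4] = effgfgggeefggeeeg$fggg
  rot[5] = ffgfgggeefggeeeg$fggge
  rot[6] = fgfgggeefggeeeg$fgggef
  rot[7] = gfgggeefggeeeg$fgggeff
  rot[8] = fgggeefggeeeg$fgggeffg
  rot[9] = gggeefggeeeg$fgggeffgf
  rot[10] = ggeefggeeeg$fgggeffgfg
  rot[11] = geefggeeeg$fgggeffgfgg
  rot[12] = eefggeeeg$fgggeffgfggg
  rot[13] = efggeeeg$fgggeffgfggge
  rot[14] = fggeeeg$fgggeffgfgggee
  rot[15] = ggeeeg$fgggeffgfgggeef
  rot[16] = geeeg$fgggeffgfgggeefg
  rot[17] = eeeg$fgggeffgfgggeefgg
  rot[18] = eeg$fgggeffgfgggeefgge
  rot[19] = eg$fgggeffgfgggeefggee
  rot[20] = g$fgggeffgfgggeefggeee
  rot[21] = $fgggeffgfgggeefggeeeg
Sorted (with $ < everything):
  sorted[0] = $fgggeffgfgggeefggeeeg
  sorted[1] = eeeg$fgggeffgfgggeefgg
  sorted[2] = eefggeeeg$fgggeffgfggg
  sorted[3] = eeg$fgggeffgfgggeefgge
  sorted[4] = effgfgggeefggeeeg$fggg
  sorted[5] = efggeeeg$fgggeffgfggge
  sorted[6] = eg$fgggeffgfgggeefggee
  sorted[7] = ffgfgggeefggeeeg$fggge
  sorted[8] = fgfgggeefggeeeg$fgggef
  sorted[9] = fggeeeg$fgggeffgfgggee
  sorted[10] = fgggeefggeeeg$fgggeffg
  sorted[11] = fgggeffgfgggeefggeeeg$
  sorted[12] = g$fgggeffgfgggeefggeee
  sorted[13] = geeeg$fgggeffgfgggeefg
  sorted[14] = geefggeeeg$fgggeffgfgg
  sorted[15] = geffgfgggeefggeeeg$fgg
  sorted[16] = gfgggeefggeeeg$fgggeff
  sorted[17] = ggeeeg$fgggeffgfgggeef
  sorted[18] = ggeefggeeeg$fgggeffgfg
  sorted[19] = ggeffgfgggeefggeeeg$fg
  sorted[20] = gggeefggeeeg$fgggeffgf
  sorted[21] = gggeffgfgggeefggeeeg$f
sorted[7] = ffgfgggeefggeeeg$fggge

Answer: ffgfgggeefggeeeg$fggge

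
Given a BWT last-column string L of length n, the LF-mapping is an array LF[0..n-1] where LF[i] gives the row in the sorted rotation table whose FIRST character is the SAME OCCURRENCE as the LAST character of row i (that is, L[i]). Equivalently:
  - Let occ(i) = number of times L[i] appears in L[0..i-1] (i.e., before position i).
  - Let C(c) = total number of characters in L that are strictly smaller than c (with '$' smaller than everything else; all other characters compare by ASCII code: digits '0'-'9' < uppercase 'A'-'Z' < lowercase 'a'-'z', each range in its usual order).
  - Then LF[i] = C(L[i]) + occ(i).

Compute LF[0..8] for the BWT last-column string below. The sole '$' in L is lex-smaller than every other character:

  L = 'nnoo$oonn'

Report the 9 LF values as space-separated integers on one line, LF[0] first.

Answer: 1 2 5 6 0 7 8 3 4

Derivation:
Char counts: '$':1, 'n':4, 'o':4
C (first-col start): C('$')=0, C('n')=1, C('o')=5
L[0]='n': occ=0, LF[0]=C('n')+0=1+0=1
L[1]='n': occ=1, LF[1]=C('n')+1=1+1=2
L[2]='o': occ=0, LF[2]=C('o')+0=5+0=5
L[3]='o': occ=1, LF[3]=C('o')+1=5+1=6
L[4]='$': occ=0, LF[4]=C('$')+0=0+0=0
L[5]='o': occ=2, LF[5]=C('o')+2=5+2=7
L[6]='o': occ=3, LF[6]=C('o')+3=5+3=8
L[7]='n': occ=2, LF[7]=C('n')+2=1+2=3
L[8]='n': occ=3, LF[8]=C('n')+3=1+3=4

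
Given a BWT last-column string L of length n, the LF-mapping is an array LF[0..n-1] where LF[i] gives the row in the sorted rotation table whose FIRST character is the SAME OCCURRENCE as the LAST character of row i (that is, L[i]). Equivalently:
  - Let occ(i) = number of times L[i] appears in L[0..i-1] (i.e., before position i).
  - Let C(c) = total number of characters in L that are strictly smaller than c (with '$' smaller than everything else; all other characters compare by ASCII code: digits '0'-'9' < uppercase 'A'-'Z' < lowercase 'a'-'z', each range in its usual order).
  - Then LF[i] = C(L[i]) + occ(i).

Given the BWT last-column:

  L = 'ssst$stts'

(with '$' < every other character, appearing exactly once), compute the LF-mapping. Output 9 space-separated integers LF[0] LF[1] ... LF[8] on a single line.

Answer: 1 2 3 6 0 4 7 8 5

Derivation:
Char counts: '$':1, 's':5, 't':3
C (first-col start): C('$')=0, C('s')=1, C('t')=6
L[0]='s': occ=0, LF[0]=C('s')+0=1+0=1
L[1]='s': occ=1, LF[1]=C('s')+1=1+1=2
L[2]='s': occ=2, LF[2]=C('s')+2=1+2=3
L[3]='t': occ=0, LF[3]=C('t')+0=6+0=6
L[4]='$': occ=0, LF[4]=C('$')+0=0+0=0
L[5]='s': occ=3, LF[5]=C('s')+3=1+3=4
L[6]='t': occ=1, LF[6]=C('t')+1=6+1=7
L[7]='t': occ=2, LF[7]=C('t')+2=6+2=8
L[8]='s': occ=4, LF[8]=C('s')+4=1+4=5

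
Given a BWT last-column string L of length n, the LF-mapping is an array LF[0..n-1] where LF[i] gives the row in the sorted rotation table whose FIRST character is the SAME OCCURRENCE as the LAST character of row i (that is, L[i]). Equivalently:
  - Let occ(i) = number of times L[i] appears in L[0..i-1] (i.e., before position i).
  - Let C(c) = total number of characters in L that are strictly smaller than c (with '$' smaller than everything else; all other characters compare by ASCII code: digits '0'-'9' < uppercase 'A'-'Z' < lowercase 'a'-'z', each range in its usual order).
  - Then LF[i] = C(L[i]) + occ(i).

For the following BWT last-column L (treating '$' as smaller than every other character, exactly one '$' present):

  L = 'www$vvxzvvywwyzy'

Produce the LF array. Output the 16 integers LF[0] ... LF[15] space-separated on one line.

Answer: 5 6 7 0 1 2 10 14 3 4 11 8 9 12 15 13

Derivation:
Char counts: '$':1, 'v':4, 'w':5, 'x':1, 'y':3, 'z':2
C (first-col start): C('$')=0, C('v')=1, C('w')=5, C('x')=10, C('y')=11, C('z')=14
L[0]='w': occ=0, LF[0]=C('w')+0=5+0=5
L[1]='w': occ=1, LF[1]=C('w')+1=5+1=6
L[2]='w': occ=2, LF[2]=C('w')+2=5+2=7
L[3]='$': occ=0, LF[3]=C('$')+0=0+0=0
L[4]='v': occ=0, LF[4]=C('v')+0=1+0=1
L[5]='v': occ=1, LF[5]=C('v')+1=1+1=2
L[6]='x': occ=0, LF[6]=C('x')+0=10+0=10
L[7]='z': occ=0, LF[7]=C('z')+0=14+0=14
L[8]='v': occ=2, LF[8]=C('v')+2=1+2=3
L[9]='v': occ=3, LF[9]=C('v')+3=1+3=4
L[10]='y': occ=0, LF[10]=C('y')+0=11+0=11
L[11]='w': occ=3, LF[11]=C('w')+3=5+3=8
L[12]='w': occ=4, LF[12]=C('w')+4=5+4=9
L[13]='y': occ=1, LF[13]=C('y')+1=11+1=12
L[14]='z': occ=1, LF[14]=C('z')+1=14+1=15
L[15]='y': occ=2, LF[15]=C('y')+2=11+2=13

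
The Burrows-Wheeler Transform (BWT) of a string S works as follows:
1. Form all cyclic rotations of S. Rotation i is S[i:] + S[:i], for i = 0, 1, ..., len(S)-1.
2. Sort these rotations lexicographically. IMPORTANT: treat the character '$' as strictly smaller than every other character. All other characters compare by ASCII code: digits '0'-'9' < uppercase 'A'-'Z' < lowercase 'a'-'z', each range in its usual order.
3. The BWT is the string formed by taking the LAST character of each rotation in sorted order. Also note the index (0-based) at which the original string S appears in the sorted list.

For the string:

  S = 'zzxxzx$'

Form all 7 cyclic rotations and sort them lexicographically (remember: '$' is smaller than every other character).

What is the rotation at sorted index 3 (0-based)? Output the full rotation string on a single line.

All 7 rotations (rotation i = S[i:]+S[:i]):
  rot[0] = zzxxzx$
  rot[1] = zxxzx$z
  rot[2] = xxzx$zz
  rot[3] = xzx$zzx
  rot[4] = zx$zzxx
  rot[5] = x$zzxxz
  rot[6] = $zzxxzx
Sorted (with $ < everything):
  sorted[0] = $zzxxzx
  sorted[1] = x$zzxxz
  sorted[2] = xxzx$zz
  sorted[3] = xzx$zzx
  sorted[4] = zx$zzxx
  sorted[5] = zxxzx$z
  sorted[6] = zzxxzx$
sorted[3] = xzx$zzx

Answer: xzx$zzx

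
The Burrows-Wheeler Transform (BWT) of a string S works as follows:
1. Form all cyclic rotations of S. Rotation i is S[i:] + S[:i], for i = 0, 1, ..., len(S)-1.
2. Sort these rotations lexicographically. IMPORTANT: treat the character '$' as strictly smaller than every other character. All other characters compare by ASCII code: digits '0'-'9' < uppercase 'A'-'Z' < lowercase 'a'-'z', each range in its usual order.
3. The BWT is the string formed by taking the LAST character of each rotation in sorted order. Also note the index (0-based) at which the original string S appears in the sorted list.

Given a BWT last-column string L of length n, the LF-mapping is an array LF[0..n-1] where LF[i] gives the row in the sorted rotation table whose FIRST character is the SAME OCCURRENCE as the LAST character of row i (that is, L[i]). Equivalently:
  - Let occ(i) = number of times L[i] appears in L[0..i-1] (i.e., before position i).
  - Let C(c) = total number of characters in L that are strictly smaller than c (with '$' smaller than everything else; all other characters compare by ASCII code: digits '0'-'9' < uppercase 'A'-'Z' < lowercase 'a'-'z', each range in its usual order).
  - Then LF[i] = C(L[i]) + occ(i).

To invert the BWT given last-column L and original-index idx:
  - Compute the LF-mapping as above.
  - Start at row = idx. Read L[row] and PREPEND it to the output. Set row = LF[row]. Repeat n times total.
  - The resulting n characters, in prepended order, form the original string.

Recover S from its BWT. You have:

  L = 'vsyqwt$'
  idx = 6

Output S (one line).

Answer: ysqtwv$

Derivation:
LF mapping: 4 2 6 1 5 3 0
Walk LF starting at row 6, prepending L[row]:
  step 1: row=6, L[6]='$', prepend. Next row=LF[6]=0
  step 2: row=0, L[0]='v', prepend. Next row=LF[0]=4
  step 3: row=4, L[4]='w', prepend. Next row=LF[4]=5
  step 4: row=5, L[5]='t', prepend. Next row=LF[5]=3
  step 5: row=3, L[3]='q', prepend. Next row=LF[3]=1
  step 6: row=1, L[1]='s', prepend. Next row=LF[1]=2
  step 7: row=2, L[2]='y', prepend. Next row=LF[2]=6
Reversed output: ysqtwv$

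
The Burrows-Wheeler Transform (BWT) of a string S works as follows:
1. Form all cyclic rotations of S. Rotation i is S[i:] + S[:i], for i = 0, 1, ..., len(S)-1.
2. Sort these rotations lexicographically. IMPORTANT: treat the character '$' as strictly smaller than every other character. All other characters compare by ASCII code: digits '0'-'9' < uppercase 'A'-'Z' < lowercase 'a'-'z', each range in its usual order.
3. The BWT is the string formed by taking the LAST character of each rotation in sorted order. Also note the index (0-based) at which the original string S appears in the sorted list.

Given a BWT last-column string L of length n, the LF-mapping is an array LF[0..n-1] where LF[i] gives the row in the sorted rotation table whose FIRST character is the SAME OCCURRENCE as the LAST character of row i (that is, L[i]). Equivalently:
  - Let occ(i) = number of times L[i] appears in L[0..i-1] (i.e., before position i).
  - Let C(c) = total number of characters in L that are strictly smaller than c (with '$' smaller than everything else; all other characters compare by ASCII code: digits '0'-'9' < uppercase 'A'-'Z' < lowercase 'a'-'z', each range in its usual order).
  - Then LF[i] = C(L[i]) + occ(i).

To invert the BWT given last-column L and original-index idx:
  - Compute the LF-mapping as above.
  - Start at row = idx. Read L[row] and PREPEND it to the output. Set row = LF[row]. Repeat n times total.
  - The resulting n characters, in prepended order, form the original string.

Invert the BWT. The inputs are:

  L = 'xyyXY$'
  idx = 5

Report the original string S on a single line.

LF mapping: 3 4 5 1 2 0
Walk LF starting at row 5, prepending L[row]:
  step 1: row=5, L[5]='$', prepend. Next row=LF[5]=0
  step 2: row=0, L[0]='x', prepend. Next row=LF[0]=3
  step 3: row=3, L[3]='X', prepend. Next row=LF[3]=1
  step 4: row=1, L[1]='y', prepend. Next row=LF[1]=4
  step 5: row=4, L[4]='Y', prepend. Next row=LF[4]=2
  step 6: row=2, L[2]='y', prepend. Next row=LF[2]=5
Reversed output: yYyXx$

Answer: yYyXx$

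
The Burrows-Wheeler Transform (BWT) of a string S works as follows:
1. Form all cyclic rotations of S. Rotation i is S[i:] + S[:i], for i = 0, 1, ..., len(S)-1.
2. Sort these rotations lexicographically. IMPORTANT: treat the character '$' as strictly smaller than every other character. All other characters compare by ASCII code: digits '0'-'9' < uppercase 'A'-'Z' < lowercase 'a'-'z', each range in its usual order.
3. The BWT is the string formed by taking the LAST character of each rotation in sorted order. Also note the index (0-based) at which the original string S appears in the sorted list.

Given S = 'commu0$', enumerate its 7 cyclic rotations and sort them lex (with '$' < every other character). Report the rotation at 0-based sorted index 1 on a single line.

All 7 rotations (rotation i = S[i:]+S[:i]):
  rot[0] = commu0$
  rot[1] = ommu0$c
  rot[2] = mmu0$co
  rot[3] = mu0$com
  rot[4] = u0$comm
  rot[5] = 0$commu
  rot[6] = $commu0
Sorted (with $ < everything):
  sorted[0] = $commu0
  sorted[1] = 0$commu
  sorted[2] = commu0$
  sorted[3] = mmu0$co
  sorted[4] = mu0$com
  sorted[5] = ommu0$c
  sorted[6] = u0$comm
sorted[1] = 0$commu

Answer: 0$commu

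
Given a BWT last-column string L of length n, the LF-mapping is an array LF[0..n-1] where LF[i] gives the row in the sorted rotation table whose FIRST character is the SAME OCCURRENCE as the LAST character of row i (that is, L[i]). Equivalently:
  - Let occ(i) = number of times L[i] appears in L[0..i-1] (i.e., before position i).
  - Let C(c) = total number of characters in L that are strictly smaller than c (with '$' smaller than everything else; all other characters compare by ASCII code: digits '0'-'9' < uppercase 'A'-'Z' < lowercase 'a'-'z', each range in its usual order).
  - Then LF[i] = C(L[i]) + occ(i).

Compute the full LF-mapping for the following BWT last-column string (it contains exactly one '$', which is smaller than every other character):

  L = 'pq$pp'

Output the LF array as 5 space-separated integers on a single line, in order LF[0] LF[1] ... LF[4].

Answer: 1 4 0 2 3

Derivation:
Char counts: '$':1, 'p':3, 'q':1
C (first-col start): C('$')=0, C('p')=1, C('q')=4
L[0]='p': occ=0, LF[0]=C('p')+0=1+0=1
L[1]='q': occ=0, LF[1]=C('q')+0=4+0=4
L[2]='$': occ=0, LF[2]=C('$')+0=0+0=0
L[3]='p': occ=1, LF[3]=C('p')+1=1+1=2
L[4]='p': occ=2, LF[4]=C('p')+2=1+2=3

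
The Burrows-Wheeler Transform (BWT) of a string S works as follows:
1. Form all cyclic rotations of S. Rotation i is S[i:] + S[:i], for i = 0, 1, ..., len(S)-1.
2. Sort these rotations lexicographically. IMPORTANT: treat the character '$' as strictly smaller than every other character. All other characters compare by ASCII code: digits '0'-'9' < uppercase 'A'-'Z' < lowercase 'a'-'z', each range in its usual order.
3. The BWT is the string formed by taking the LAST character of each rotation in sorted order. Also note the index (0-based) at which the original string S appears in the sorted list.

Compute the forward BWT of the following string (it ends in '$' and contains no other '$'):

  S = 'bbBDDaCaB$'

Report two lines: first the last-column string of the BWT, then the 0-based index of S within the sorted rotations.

All 10 rotations (rotation i = S[i:]+S[:i]):
  rot[0] = bbBDDaCaB$
  rot[1] = bBDDaCaB$b
  rot[2] = BDDaCaB$bb
  rot[3] = DDaCaB$bbB
  rot[4] = DaCaB$bbBD
  rot[5] = aCaB$bbBDD
  rot[6] = CaB$bbBDDa
  rot[7] = aB$bbBDDaC
  rot[8] = B$bbBDDaCa
  rot[9] = $bbBDDaCaB
Sorted (with $ < everything):
  sorted[0] = $bbBDDaCaB  (last char: 'B')
  sorted[1] = B$bbBDDaCa  (last char: 'a')
  sorted[2] = BDDaCaB$bb  (last char: 'b')
  sorted[3] = CaB$bbBDDa  (last char: 'a')
  sorted[4] = DDaCaB$bbB  (last char: 'B')
  sorted[5] = DaCaB$bbBD  (last char: 'D')
  sorted[6] = aB$bbBDDaC  (last char: 'C')
  sorted[7] = aCaB$bbBDD  (last char: 'D')
  sorted[8] = bBDDaCaB$b  (last char: 'b')
  sorted[9] = bbBDDaCaB$  (last char: '$')
Last column: BabaBDCDb$
Original string S is at sorted index 9

Answer: BabaBDCDb$
9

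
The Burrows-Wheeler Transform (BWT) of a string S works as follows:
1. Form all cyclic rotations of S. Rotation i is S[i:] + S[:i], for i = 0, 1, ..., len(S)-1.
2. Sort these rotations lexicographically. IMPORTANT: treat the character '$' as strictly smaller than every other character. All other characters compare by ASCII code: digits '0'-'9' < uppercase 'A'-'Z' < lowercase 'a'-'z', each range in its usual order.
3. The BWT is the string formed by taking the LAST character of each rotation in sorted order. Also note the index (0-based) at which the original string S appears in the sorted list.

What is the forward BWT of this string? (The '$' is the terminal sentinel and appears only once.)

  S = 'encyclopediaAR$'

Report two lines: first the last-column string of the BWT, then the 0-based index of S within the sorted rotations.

All 15 rotations (rotation i = S[i:]+S[:i]):
  rot[0] = encyclopediaAR$
  rot[1] = ncyclopediaAR$e
  rot[2] = cyclopediaAR$en
  rot[3] = yclopediaAR$enc
  rot[4] = clopediaAR$ency
  rot[5] = lopediaAR$encyc
  rot[6] = opediaAR$encycl
  rot[7] = pediaAR$encyclo
  rot[8] = ediaAR$encyclop
  rot[9] = diaAR$encyclope
  rot[10] = iaAR$encycloped
  rot[11] = aAR$encyclopedi
  rot[12] = AR$encyclopedia
  rot[13] = R$encyclopediaA
  rot[14] = $encyclopediaAR
Sorted (with $ < everything):
  sorted[0] = $encyclopediaAR  (last char: 'R')
  sorted[1] = AR$encyclopedia  (last char: 'a')
  sorted[2] = R$encyclopediaA  (last char: 'A')
  sorted[3] = aAR$encyclopedi  (last char: 'i')
  sorted[4] = clopediaAR$ency  (last char: 'y')
  sorted[5] = cyclopediaAR$en  (last char: 'n')
  sorted[6] = diaAR$encyclope  (last char: 'e')
  sorted[7] = ediaAR$encyclop  (last char: 'p')
  sorted[8] = encyclopediaAR$  (last char: '$')
  sorted[9] = iaAR$encycloped  (last char: 'd')
  sorted[10] = lopediaAR$encyc  (last char: 'c')
  sorted[11] = ncyclopediaAR$e  (last char: 'e')
  sorted[12] = opediaAR$encycl  (last char: 'l')
  sorted[13] = pediaAR$encyclo  (last char: 'o')
  sorted[14] = yclopediaAR$enc  (last char: 'c')
Last column: RaAiynep$dceloc
Original string S is at sorted index 8

Answer: RaAiynep$dceloc
8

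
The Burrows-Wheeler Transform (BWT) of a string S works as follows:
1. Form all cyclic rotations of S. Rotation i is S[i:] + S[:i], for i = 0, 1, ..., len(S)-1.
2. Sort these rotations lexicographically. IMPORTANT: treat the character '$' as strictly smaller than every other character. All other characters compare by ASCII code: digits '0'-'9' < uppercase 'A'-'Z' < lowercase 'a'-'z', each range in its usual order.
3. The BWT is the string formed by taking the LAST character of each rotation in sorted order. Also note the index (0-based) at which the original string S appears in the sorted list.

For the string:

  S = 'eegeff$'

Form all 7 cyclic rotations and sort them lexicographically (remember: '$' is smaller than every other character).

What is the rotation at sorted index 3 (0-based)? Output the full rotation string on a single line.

Answer: egeff$e

Derivation:
All 7 rotations (rotation i = S[i:]+S[:i]):
  rot[0] = eegeff$
  rot[1] = egeff$e
  rot[2] = geff$ee
  rot[3] = eff$eeg
  rot[4] = ff$eege
  rot[5] = f$eegef
  rot[6] = $eegeff
Sorted (with $ < everything):
  sorted[0] = $eegeff
  sorted[1] = eegeff$
  sorted[2] = eff$eeg
  sorted[3] = egeff$e
  sorted[4] = f$eegef
  sorted[5] = ff$eege
  sorted[6] = geff$ee
sorted[3] = egeff$e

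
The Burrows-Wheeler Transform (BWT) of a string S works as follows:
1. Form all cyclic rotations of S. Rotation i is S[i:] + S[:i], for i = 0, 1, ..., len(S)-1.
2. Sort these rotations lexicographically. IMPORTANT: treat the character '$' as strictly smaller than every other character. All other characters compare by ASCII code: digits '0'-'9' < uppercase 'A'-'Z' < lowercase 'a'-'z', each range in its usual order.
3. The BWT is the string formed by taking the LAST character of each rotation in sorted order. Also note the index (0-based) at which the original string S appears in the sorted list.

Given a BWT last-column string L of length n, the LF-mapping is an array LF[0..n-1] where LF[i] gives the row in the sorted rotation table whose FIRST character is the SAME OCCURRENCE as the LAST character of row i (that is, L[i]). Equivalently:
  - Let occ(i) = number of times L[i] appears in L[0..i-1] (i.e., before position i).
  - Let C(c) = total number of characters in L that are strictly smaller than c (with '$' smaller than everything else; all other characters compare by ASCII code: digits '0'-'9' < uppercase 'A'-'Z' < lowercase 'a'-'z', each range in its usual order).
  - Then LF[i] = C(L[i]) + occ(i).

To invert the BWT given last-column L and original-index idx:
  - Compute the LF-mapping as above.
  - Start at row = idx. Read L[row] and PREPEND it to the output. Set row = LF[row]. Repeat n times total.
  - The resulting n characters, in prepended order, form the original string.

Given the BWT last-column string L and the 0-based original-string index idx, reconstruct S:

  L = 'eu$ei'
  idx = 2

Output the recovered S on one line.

Answer: eiue$

Derivation:
LF mapping: 1 4 0 2 3
Walk LF starting at row 2, prepending L[row]:
  step 1: row=2, L[2]='$', prepend. Next row=LF[2]=0
  step 2: row=0, L[0]='e', prepend. Next row=LF[0]=1
  step 3: row=1, L[1]='u', prepend. Next row=LF[1]=4
  step 4: row=4, L[4]='i', prepend. Next row=LF[4]=3
  step 5: row=3, L[3]='e', prepend. Next row=LF[3]=2
Reversed output: eiue$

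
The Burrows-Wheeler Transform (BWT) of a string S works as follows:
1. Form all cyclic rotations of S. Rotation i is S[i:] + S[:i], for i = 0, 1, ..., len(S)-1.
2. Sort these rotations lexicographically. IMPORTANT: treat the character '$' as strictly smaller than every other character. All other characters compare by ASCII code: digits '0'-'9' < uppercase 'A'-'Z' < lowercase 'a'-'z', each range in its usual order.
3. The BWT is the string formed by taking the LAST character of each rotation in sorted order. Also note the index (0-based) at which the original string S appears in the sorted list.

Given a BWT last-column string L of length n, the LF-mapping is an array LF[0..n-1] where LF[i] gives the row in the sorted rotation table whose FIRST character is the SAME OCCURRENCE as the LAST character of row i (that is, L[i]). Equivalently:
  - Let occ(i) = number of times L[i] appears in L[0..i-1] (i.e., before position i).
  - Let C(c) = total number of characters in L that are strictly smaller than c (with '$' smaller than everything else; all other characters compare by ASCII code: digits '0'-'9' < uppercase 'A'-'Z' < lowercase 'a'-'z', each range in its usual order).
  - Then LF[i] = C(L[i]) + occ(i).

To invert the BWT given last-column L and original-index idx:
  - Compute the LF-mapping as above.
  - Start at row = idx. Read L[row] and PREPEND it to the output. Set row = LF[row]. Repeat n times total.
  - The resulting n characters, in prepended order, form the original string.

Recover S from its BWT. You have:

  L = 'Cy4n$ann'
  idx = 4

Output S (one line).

Answer: nanny4C$

Derivation:
LF mapping: 2 7 1 4 0 3 5 6
Walk LF starting at row 4, prepending L[row]:
  step 1: row=4, L[4]='$', prepend. Next row=LF[4]=0
  step 2: row=0, L[0]='C', prepend. Next row=LF[0]=2
  step 3: row=2, L[2]='4', prepend. Next row=LF[2]=1
  step 4: row=1, L[1]='y', prepend. Next row=LF[1]=7
  step 5: row=7, L[7]='n', prepend. Next row=LF[7]=6
  step 6: row=6, L[6]='n', prepend. Next row=LF[6]=5
  step 7: row=5, L[5]='a', prepend. Next row=LF[5]=3
  step 8: row=3, L[3]='n', prepend. Next row=LF[3]=4
Reversed output: nanny4C$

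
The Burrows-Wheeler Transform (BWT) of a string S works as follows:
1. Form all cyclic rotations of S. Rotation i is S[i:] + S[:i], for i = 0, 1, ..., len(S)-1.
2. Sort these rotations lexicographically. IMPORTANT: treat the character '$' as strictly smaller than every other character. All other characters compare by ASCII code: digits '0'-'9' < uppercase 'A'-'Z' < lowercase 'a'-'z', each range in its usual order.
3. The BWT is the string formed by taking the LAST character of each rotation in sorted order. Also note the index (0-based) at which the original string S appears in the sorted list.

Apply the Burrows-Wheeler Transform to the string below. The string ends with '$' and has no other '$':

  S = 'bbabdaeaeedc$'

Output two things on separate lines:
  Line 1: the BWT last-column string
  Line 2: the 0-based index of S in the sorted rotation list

Answer: cbdeb$adbeaea
5

Derivation:
All 13 rotations (rotation i = S[i:]+S[:i]):
  rot[0] = bbabdaeaeedc$
  rot[1] = babdaeaeedc$b
  rot[2] = abdaeaeedc$bb
  rot[3] = bdaeaeedc$bba
  rot[4] = daeaeedc$bbab
  rot[5] = aeaeedc$bbabd
  rot[6] = eaeedc$bbabda
  rot[7] = aeedc$bbabdae
  rot[8] = eedc$bbabdaea
  rot[9] = edc$bbabdaeae
  rot[10] = dc$bbabdaeaee
  rot[11] = c$bbabdaeaeed
  rot[12] = $bbabdaeaeedc
Sorted (with $ < everything):
  sorted[0] = $bbabdaeaeedc  (last char: 'c')
  sorted[1] = abdaeaeedc$bb  (last char: 'b')
  sorted[2] = aeaeedc$bbabd  (last char: 'd')
  sorted[3] = aeedc$bbabdae  (last char: 'e')
  sorted[4] = babdaeaeedc$b  (last char: 'b')
  sorted[5] = bbabdaeaeedc$  (last char: '$')
  sorted[6] = bdaeaeedc$bba  (last char: 'a')
  sorted[7] = c$bbabdaeaeed  (last char: 'd')
  sorted[8] = daeaeedc$bbab  (last char: 'b')
  sorted[9] = dc$bbabdaeaee  (last char: 'e')
  sorted[10] = eaeedc$bbabda  (last char: 'a')
  sorted[11] = edc$bbabdaeae  (last char: 'e')
  sorted[12] = eedc$bbabdaea  (last char: 'a')
Last column: cbdeb$adbeaea
Original string S is at sorted index 5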